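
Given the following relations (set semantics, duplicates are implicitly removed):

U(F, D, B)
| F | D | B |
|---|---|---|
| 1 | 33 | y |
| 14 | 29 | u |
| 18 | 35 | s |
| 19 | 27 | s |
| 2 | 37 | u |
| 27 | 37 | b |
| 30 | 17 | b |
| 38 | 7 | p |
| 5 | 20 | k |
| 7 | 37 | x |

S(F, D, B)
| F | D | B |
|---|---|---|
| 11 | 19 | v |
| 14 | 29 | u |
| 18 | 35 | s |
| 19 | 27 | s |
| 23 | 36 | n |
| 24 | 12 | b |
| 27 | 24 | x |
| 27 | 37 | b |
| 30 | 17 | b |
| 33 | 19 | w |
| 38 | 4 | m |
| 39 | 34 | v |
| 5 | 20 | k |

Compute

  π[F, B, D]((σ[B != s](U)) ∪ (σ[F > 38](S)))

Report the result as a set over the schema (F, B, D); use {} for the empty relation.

{(1, y, 33), (14, u, 29), (2, u, 37), (27, b, 37), (30, b, 17), (38, p, 7), (39, v, 34), (5, k, 20), (7, x, 37)}

σ[B != s]: keep tuples satisfying B != s → {(1, 33, y), (14, 29, u), (2, 37, u), (27, 37, b), (30, 17, b), (38, 7, p), (5, 20, k), (7, 37, x)}
σ[F > 38]: keep tuples satisfying F > 38 → {(39, 34, v)}
Union: {(1, 33, y), (14, 29, u), (2, 37, u), (27, 37, b), (30, 17, b), (38, 7, p), (5, 20, k), (7, 37, x)} with {(39, 34, v)} → {(1, 33, y), (14, 29, u), (2, 37, u), (27, 37, b), (30, 17, b), (38, 7, p), (39, 34, v), (5, 20, k), (7, 37, x)}
π[F, B, D]: project onto (F, B, D) → {(1, y, 33), (14, u, 29), (2, u, 37), (27, b, 37), (30, b, 17), (38, p, 7), (39, v, 34), (5, k, 20), (7, x, 37)}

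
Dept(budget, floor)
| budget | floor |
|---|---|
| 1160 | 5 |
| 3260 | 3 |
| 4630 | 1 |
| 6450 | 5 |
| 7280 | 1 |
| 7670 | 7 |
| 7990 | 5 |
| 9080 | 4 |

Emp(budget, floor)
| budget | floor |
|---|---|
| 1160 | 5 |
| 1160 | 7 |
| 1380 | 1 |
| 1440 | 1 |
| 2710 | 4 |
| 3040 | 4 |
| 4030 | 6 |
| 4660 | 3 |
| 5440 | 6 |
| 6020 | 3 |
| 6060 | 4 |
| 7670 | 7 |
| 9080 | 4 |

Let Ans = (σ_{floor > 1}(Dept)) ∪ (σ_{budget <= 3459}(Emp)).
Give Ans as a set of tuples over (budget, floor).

Apply σ_{floor > 1}; surviving tuples: {(1160, 5), (3260, 3), (6450, 5), (7670, 7), (7990, 5), (9080, 4)}
Apply σ_{budget <= 3459}; surviving tuples: {(1160, 5), (1160, 7), (1380, 1), (1440, 1), (2710, 4), (3040, 4)}
Union: {(1160, 5), (3260, 3), (6450, 5), (7670, 7), (7990, 5), (9080, 4)} with {(1160, 5), (1160, 7), (1380, 1), (1440, 1), (2710, 4), (3040, 4)} → {(1160, 5), (1160, 7), (1380, 1), (1440, 1), (2710, 4), (3040, 4), (3260, 3), (6450, 5), (7670, 7), (7990, 5), (9080, 4)}

{(1160, 5), (1160, 7), (1380, 1), (1440, 1), (2710, 4), (3040, 4), (3260, 3), (6450, 5), (7670, 7), (7990, 5), (9080, 4)}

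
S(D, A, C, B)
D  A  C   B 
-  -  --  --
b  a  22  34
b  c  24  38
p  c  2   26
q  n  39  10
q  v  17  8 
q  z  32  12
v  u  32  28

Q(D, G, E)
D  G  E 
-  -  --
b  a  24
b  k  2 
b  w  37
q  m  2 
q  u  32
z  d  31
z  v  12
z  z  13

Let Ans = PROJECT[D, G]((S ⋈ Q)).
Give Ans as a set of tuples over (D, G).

{(b, a), (b, k), (b, w), (q, m), (q, u)}

S ⋈ Q (natural join on D): {(b, a, 22, 34, a, 24), (b, a, 22, 34, k, 2), (b, a, 22, 34, w, 37), (b, c, 24, 38, a, 24), (b, c, 24, 38, k, 2), (b, c, 24, 38, w, 37), (q, n, 39, 10, m, 2), (q, n, 39, 10, u, 32), (q, v, 17, 8, m, 2), (q, v, 17, 8, u, 32), (q, z, 32, 12, m, 2), (q, z, 32, 12, u, 32)}
Projecting to D, G (7 duplicate(s) eliminated): {(b, a), (b, k), (b, w), (q, m), (q, u)}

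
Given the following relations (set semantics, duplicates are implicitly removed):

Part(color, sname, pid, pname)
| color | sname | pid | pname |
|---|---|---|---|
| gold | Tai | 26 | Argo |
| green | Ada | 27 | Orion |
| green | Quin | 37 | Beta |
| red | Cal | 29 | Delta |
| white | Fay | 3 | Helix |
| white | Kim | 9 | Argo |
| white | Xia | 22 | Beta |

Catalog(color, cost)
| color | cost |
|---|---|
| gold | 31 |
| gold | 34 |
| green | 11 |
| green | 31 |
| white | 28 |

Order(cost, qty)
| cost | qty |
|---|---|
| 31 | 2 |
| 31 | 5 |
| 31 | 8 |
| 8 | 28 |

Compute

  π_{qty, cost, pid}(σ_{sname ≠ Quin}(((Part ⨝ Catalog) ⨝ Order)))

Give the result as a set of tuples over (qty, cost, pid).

Part ⋈ Catalog (natural join on color): {(gold, Tai, 26, Argo, 31), (gold, Tai, 26, Argo, 34), (green, Ada, 27, Orion, 11), (green, Ada, 27, Orion, 31), (green, Quin, 37, Beta, 11), (green, Quin, 37, Beta, 31), (white, Fay, 3, Helix, 28), (white, Kim, 9, Argo, 28), (white, Xia, 22, Beta, 28)}
(Part ⨝ Catalog) ⋈ Order (natural join on cost): {(gold, Tai, 26, Argo, 31, 2), (gold, Tai, 26, Argo, 31, 5), (gold, Tai, 26, Argo, 31, 8), (green, Ada, 27, Orion, 31, 2), (green, Ada, 27, Orion, 31, 5), (green, Ada, 27, Orion, 31, 8), (green, Quin, 37, Beta, 31, 2), (green, Quin, 37, Beta, 31, 5), (green, Quin, 37, Beta, 31, 8)}
Apply σ_{sname ≠ Quin}; surviving tuples: {(gold, Tai, 26, Argo, 31, 2), (gold, Tai, 26, Argo, 31, 5), (gold, Tai, 26, Argo, 31, 8), (green, Ada, 27, Orion, 31, 2), (green, Ada, 27, Orion, 31, 5), (green, Ada, 27, Orion, 31, 8)}
Projecting to qty, cost, pid: {(2, 31, 26), (2, 31, 27), (5, 31, 26), (5, 31, 27), (8, 31, 26), (8, 31, 27)}

{(2, 31, 26), (2, 31, 27), (5, 31, 26), (5, 31, 27), (8, 31, 26), (8, 31, 27)}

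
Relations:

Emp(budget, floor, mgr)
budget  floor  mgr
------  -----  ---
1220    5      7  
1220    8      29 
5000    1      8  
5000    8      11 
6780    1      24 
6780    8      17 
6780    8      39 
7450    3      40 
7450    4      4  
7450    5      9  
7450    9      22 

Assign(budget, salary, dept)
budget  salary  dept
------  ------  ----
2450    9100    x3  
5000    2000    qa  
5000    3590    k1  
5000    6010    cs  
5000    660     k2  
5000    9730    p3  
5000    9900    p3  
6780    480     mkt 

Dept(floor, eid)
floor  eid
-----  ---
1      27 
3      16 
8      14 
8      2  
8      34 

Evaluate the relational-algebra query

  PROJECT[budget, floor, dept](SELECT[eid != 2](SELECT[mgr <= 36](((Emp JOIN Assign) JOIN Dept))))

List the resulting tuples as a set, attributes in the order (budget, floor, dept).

Natural join on budget: {(5000, 1, 8, 2000, qa), (5000, 1, 8, 3590, k1), (5000, 1, 8, 6010, cs), (5000, 1, 8, 660, k2), (5000, 1, 8, 9730, p3), (5000, 1, 8, 9900, p3), (5000, 8, 11, 2000, qa), (5000, 8, 11, 3590, k1), (5000, 8, 11, 6010, cs), (5000, 8, 11, 660, k2), (5000, 8, 11, 9730, p3), (5000, 8, 11, 9900, p3), (6780, 1, 24, 480, mkt), (6780, 8, 17, 480, mkt), (6780, 8, 39, 480, mkt)}
Natural join on floor: {(5000, 1, 8, 2000, qa, 27), (5000, 1, 8, 3590, k1, 27), (5000, 1, 8, 6010, cs, 27), (5000, 1, 8, 660, k2, 27), (5000, 1, 8, 9730, p3, 27), (5000, 1, 8, 9900, p3, 27), (5000, 8, 11, 2000, qa, 14), (5000, 8, 11, 2000, qa, 2), (5000, 8, 11, 2000, qa, 34), (5000, 8, 11, 3590, k1, 14), (5000, 8, 11, 3590, k1, 2), (5000, 8, 11, 3590, k1, 34), (5000, 8, 11, 6010, cs, 14), (5000, 8, 11, 6010, cs, 2), (5000, 8, 11, 6010, cs, 34), (5000, 8, 11, 660, k2, 14), (5000, 8, 11, 660, k2, 2), (5000, 8, 11, 660, k2, 34), (5000, 8, 11, 9730, p3, 14), (5000, 8, 11, 9730, p3, 2), (5000, 8, 11, 9730, p3, 34), (5000, 8, 11, 9900, p3, 14), (5000, 8, 11, 9900, p3, 2), (5000, 8, 11, 9900, p3, 34), (6780, 1, 24, 480, mkt, 27), (6780, 8, 17, 480, mkt, 14), (6780, 8, 17, 480, mkt, 2), (6780, 8, 17, 480, mkt, 34), (6780, 8, 39, 480, mkt, 14), (6780, 8, 39, 480, mkt, 2), (6780, 8, 39, 480, mkt, 34)}
Filtering on mgr <= 36 leaves {(5000, 1, 8, 2000, qa, 27), (5000, 1, 8, 3590, k1, 27), (5000, 1, 8, 6010, cs, 27), (5000, 1, 8, 660, k2, 27), (5000, 1, 8, 9730, p3, 27), (5000, 1, 8, 9900, p3, 27), (5000, 8, 11, 2000, qa, 14), (5000, 8, 11, 2000, qa, 2), (5000, 8, 11, 2000, qa, 34), (5000, 8, 11, 3590, k1, 14), (5000, 8, 11, 3590, k1, 2), (5000, 8, 11, 3590, k1, 34), (5000, 8, 11, 6010, cs, 14), (5000, 8, 11, 6010, cs, 2), (5000, 8, 11, 6010, cs, 34), (5000, 8, 11, 660, k2, 14), (5000, 8, 11, 660, k2, 2), (5000, 8, 11, 660, k2, 34), (5000, 8, 11, 9730, p3, 14), (5000, 8, 11, 9730, p3, 2), (5000, 8, 11, 9730, p3, 34), (5000, 8, 11, 9900, p3, 14), (5000, 8, 11, 9900, p3, 2), (5000, 8, 11, 9900, p3, 34), (6780, 1, 24, 480, mkt, 27), (6780, 8, 17, 480, mkt, 14), (6780, 8, 17, 480, mkt, 2), (6780, 8, 17, 480, mkt, 34)}.
Filtering on eid != 2 leaves {(5000, 1, 8, 2000, qa, 27), (5000, 1, 8, 3590, k1, 27), (5000, 1, 8, 6010, cs, 27), (5000, 1, 8, 660, k2, 27), (5000, 1, 8, 9730, p3, 27), (5000, 1, 8, 9900, p3, 27), (5000, 8, 11, 2000, qa, 14), (5000, 8, 11, 2000, qa, 34), (5000, 8, 11, 3590, k1, 14), (5000, 8, 11, 3590, k1, 34), (5000, 8, 11, 6010, cs, 14), (5000, 8, 11, 6010, cs, 34), (5000, 8, 11, 660, k2, 14), (5000, 8, 11, 660, k2, 34), (5000, 8, 11, 9730, p3, 14), (5000, 8, 11, 9730, p3, 34), (5000, 8, 11, 9900, p3, 14), (5000, 8, 11, 9900, p3, 34), (6780, 1, 24, 480, mkt, 27), (6780, 8, 17, 480, mkt, 14), (6780, 8, 17, 480, mkt, 34)}.
π[budget, floor, dept]: project onto (budget, floor, dept) (9 duplicate(s) eliminated) → {(5000, 1, cs), (5000, 1, k1), (5000, 1, k2), (5000, 1, p3), (5000, 1, qa), (5000, 8, cs), (5000, 8, k1), (5000, 8, k2), (5000, 8, p3), (5000, 8, qa), (6780, 1, mkt), (6780, 8, mkt)}

{(5000, 1, cs), (5000, 1, k1), (5000, 1, k2), (5000, 1, p3), (5000, 1, qa), (5000, 8, cs), (5000, 8, k1), (5000, 8, k2), (5000, 8, p3), (5000, 8, qa), (6780, 1, mkt), (6780, 8, mkt)}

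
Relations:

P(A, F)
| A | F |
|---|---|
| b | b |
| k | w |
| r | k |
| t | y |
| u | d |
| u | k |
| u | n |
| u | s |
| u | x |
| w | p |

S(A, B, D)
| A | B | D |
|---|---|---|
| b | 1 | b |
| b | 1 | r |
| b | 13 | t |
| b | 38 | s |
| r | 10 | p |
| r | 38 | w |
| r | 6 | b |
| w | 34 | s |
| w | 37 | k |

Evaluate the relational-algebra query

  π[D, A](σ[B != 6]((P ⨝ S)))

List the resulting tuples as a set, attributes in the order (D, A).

Natural join on A: {(b, b, 1, b), (b, b, 1, r), (b, b, 13, t), (b, b, 38, s), (r, k, 10, p), (r, k, 38, w), (r, k, 6, b), (w, p, 34, s), (w, p, 37, k)}
Apply σ_{B != 6}; surviving tuples: {(b, b, 1, b), (b, b, 1, r), (b, b, 13, t), (b, b, 38, s), (r, k, 10, p), (r, k, 38, w), (w, p, 34, s), (w, p, 37, k)}
Keep only column(s) D, A: {(b, b), (k, w), (p, r), (r, b), (s, b), (s, w), (t, b), (w, r)}

{(b, b), (k, w), (p, r), (r, b), (s, b), (s, w), (t, b), (w, r)}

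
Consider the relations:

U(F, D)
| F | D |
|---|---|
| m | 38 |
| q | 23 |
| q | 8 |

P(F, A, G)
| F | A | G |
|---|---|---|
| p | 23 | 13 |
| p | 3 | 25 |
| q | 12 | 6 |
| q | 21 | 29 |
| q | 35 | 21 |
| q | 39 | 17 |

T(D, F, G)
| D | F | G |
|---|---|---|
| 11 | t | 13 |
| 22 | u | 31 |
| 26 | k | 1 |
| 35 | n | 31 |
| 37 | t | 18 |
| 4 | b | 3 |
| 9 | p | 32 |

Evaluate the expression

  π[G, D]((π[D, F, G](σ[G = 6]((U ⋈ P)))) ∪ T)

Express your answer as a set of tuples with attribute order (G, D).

{(1, 26), (13, 11), (18, 37), (3, 4), (31, 22), (31, 35), (32, 9), (6, 23), (6, 8)}

Joining U and P on F yields {(q, 23, 12, 6), (q, 23, 21, 29), (q, 23, 35, 21), (q, 23, 39, 17), (q, 8, 12, 6), (q, 8, 21, 29), (q, 8, 35, 21), (q, 8, 39, 17)}.
Selection G = 6: {(q, 23, 12, 6), (q, 8, 12, 6)}
Keep only column(s) D, F, G: {(23, q, 6), (8, q, 6)}
Set union of the two operands is {(11, t, 13), (22, u, 31), (23, q, 6), (26, k, 1), (35, n, 31), (37, t, 18), (4, b, 3), (8, q, 6), (9, p, 32)}.
Keep only column(s) G, D: {(1, 26), (13, 11), (18, 37), (3, 4), (31, 22), (31, 35), (32, 9), (6, 23), (6, 8)}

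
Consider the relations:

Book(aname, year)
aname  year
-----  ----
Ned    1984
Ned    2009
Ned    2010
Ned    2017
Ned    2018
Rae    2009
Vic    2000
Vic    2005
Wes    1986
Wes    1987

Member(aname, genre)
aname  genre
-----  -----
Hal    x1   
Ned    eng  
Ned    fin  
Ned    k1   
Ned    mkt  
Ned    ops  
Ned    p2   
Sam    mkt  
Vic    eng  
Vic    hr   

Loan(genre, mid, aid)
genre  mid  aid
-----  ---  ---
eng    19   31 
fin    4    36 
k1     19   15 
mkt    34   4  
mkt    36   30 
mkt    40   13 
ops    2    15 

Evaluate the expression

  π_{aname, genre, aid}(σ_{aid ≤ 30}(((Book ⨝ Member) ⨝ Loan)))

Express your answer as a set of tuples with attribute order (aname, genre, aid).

Joining Book and Member on aname yields {(Ned, 1984, eng), (Ned, 1984, fin), (Ned, 1984, k1), (Ned, 1984, mkt), (Ned, 1984, ops), (Ned, 1984, p2), (Ned, 2009, eng), (Ned, 2009, fin), (Ned, 2009, k1), (Ned, 2009, mkt), (Ned, 2009, ops), (Ned, 2009, p2), (Ned, 2010, eng), (Ned, 2010, fin), (Ned, 2010, k1), (Ned, 2010, mkt), (Ned, 2010, ops), (Ned, 2010, p2), (Ned, 2017, eng), (Ned, 2017, fin), (Ned, 2017, k1), (Ned, 2017, mkt), (Ned, 2017, ops), (Ned, 2017, p2), (Ned, 2018, eng), (Ned, 2018, fin), (Ned, 2018, k1), (Ned, 2018, mkt), (Ned, 2018, ops), (Ned, 2018, p2), (Vic, 2000, eng), (Vic, 2000, hr), (Vic, 2005, eng), (Vic, 2005, hr)}.
Joining (Book ⨝ Member) and Loan on genre yields {(Ned, 1984, eng, 19, 31), (Ned, 1984, fin, 4, 36), (Ned, 1984, k1, 19, 15), (Ned, 1984, mkt, 34, 4), (Ned, 1984, mkt, 36, 30), (Ned, 1984, mkt, 40, 13), (Ned, 1984, ops, 2, 15), (Ned, 2009, eng, 19, 31), (Ned, 2009, fin, 4, 36), (Ned, 2009, k1, 19, 15), (Ned, 2009, mkt, 34, 4), (Ned, 2009, mkt, 36, 30), (Ned, 2009, mkt, 40, 13), (Ned, 2009, ops, 2, 15), (Ned, 2010, eng, 19, 31), (Ned, 2010, fin, 4, 36), (Ned, 2010, k1, 19, 15), (Ned, 2010, mkt, 34, 4), (Ned, 2010, mkt, 36, 30), (Ned, 2010, mkt, 40, 13), (Ned, 2010, ops, 2, 15), (Ned, 2017, eng, 19, 31), (Ned, 2017, fin, 4, 36), (Ned, 2017, k1, 19, 15), (Ned, 2017, mkt, 34, 4), (Ned, 2017, mkt, 36, 30), (Ned, 2017, mkt, 40, 13), (Ned, 2017, ops, 2, 15), (Ned, 2018, eng, 19, 31), (Ned, 2018, fin, 4, 36), (Ned, 2018, k1, 19, 15), (Ned, 2018, mkt, 34, 4), (Ned, 2018, mkt, 36, 30), (Ned, 2018, mkt, 40, 13), (Ned, 2018, ops, 2, 15), (Vic, 2000, eng, 19, 31), (Vic, 2005, eng, 19, 31)}.
Filtering on aid ≤ 30 leaves {(Ned, 1984, k1, 19, 15), (Ned, 1984, mkt, 34, 4), (Ned, 1984, mkt, 36, 30), (Ned, 1984, mkt, 40, 13), (Ned, 1984, ops, 2, 15), (Ned, 2009, k1, 19, 15), (Ned, 2009, mkt, 34, 4), (Ned, 2009, mkt, 36, 30), (Ned, 2009, mkt, 40, 13), (Ned, 2009, ops, 2, 15), (Ned, 2010, k1, 19, 15), (Ned, 2010, mkt, 34, 4), (Ned, 2010, mkt, 36, 30), (Ned, 2010, mkt, 40, 13), (Ned, 2010, ops, 2, 15), (Ned, 2017, k1, 19, 15), (Ned, 2017, mkt, 34, 4), (Ned, 2017, mkt, 36, 30), (Ned, 2017, mkt, 40, 13), (Ned, 2017, ops, 2, 15), (Ned, 2018, k1, 19, 15), (Ned, 2018, mkt, 34, 4), (Ned, 2018, mkt, 36, 30), (Ned, 2018, mkt, 40, 13), (Ned, 2018, ops, 2, 15)}.
π[aname, genre, aid]: project onto (aname, genre, aid) (20 duplicate(s) eliminated) → {(Ned, k1, 15), (Ned, mkt, 13), (Ned, mkt, 30), (Ned, mkt, 4), (Ned, ops, 15)}

{(Ned, k1, 15), (Ned, mkt, 13), (Ned, mkt, 30), (Ned, mkt, 4), (Ned, ops, 15)}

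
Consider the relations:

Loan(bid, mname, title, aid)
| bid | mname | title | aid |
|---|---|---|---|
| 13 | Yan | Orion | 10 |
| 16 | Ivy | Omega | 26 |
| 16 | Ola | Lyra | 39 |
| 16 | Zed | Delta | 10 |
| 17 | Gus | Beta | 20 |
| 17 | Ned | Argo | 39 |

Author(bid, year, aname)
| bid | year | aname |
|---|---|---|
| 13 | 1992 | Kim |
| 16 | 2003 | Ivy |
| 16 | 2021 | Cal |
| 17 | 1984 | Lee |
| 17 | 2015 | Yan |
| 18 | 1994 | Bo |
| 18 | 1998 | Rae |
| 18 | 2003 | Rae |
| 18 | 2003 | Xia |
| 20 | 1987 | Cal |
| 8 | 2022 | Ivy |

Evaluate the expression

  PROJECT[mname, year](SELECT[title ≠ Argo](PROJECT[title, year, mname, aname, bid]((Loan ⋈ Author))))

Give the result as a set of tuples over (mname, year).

{(Gus, 1984), (Gus, 2015), (Ivy, 2003), (Ivy, 2021), (Ola, 2003), (Ola, 2021), (Yan, 1992), (Zed, 2003), (Zed, 2021)}

Natural join on bid: {(13, Yan, Orion, 10, 1992, Kim), (16, Ivy, Omega, 26, 2003, Ivy), (16, Ivy, Omega, 26, 2021, Cal), (16, Ola, Lyra, 39, 2003, Ivy), (16, Ola, Lyra, 39, 2021, Cal), (16, Zed, Delta, 10, 2003, Ivy), (16, Zed, Delta, 10, 2021, Cal), (17, Gus, Beta, 20, 1984, Lee), (17, Gus, Beta, 20, 2015, Yan), (17, Ned, Argo, 39, 1984, Lee), (17, Ned, Argo, 39, 2015, Yan)}
π_{title, year, mname, aname, bid} gives {(Argo, 1984, Ned, Lee, 17), (Argo, 2015, Ned, Yan, 17), (Beta, 1984, Gus, Lee, 17), (Beta, 2015, Gus, Yan, 17), (Delta, 2003, Zed, Ivy, 16), (Delta, 2021, Zed, Cal, 16), (Lyra, 2003, Ola, Ivy, 16), (Lyra, 2021, Ola, Cal, 16), (Omega, 2003, Ivy, Ivy, 16), (Omega, 2021, Ivy, Cal, 16), (Orion, 1992, Yan, Kim, 13)}.
Selection title ≠ Argo: {(Beta, 1984, Gus, Lee, 17), (Beta, 2015, Gus, Yan, 17), (Delta, 2003, Zed, Ivy, 16), (Delta, 2021, Zed, Cal, 16), (Lyra, 2003, Ola, Ivy, 16), (Lyra, 2021, Ola, Cal, 16), (Omega, 2003, Ivy, Ivy, 16), (Omega, 2021, Ivy, Cal, 16), (Orion, 1992, Yan, Kim, 13)}
π_{mname, year} gives {(Gus, 1984), (Gus, 2015), (Ivy, 2003), (Ivy, 2021), (Ola, 2003), (Ola, 2021), (Yan, 1992), (Zed, 2003), (Zed, 2021)}.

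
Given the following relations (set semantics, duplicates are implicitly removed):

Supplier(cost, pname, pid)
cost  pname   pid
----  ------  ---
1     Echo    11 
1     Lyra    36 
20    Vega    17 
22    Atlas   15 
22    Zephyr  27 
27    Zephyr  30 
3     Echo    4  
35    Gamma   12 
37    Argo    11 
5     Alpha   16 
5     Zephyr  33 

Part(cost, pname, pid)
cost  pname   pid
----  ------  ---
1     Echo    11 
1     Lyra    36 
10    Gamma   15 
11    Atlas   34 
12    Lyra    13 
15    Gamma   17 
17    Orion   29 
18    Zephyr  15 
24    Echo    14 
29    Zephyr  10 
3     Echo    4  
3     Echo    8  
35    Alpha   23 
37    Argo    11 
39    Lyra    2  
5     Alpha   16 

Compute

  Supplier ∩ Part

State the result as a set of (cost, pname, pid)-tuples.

{(1, Echo, 11), (1, Lyra, 36), (3, Echo, 4), (37, Argo, 11), (5, Alpha, 16)}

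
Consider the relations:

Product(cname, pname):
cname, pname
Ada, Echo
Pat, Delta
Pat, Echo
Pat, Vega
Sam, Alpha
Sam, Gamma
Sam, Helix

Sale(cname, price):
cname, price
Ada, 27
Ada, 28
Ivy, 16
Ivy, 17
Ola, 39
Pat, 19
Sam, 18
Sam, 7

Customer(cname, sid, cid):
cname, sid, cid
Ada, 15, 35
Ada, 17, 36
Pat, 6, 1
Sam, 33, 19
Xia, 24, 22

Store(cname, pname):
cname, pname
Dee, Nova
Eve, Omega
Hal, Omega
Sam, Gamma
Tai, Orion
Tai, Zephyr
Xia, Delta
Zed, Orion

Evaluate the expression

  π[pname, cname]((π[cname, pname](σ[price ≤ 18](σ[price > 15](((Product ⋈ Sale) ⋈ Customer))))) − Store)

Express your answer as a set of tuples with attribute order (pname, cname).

Natural join on cname: {(Ada, Echo, 27), (Ada, Echo, 28), (Pat, Delta, 19), (Pat, Echo, 19), (Pat, Vega, 19), (Sam, Alpha, 18), (Sam, Alpha, 7), (Sam, Gamma, 18), (Sam, Gamma, 7), (Sam, Helix, 18), (Sam, Helix, 7)}
Natural join on cname: {(Ada, Echo, 27, 15, 35), (Ada, Echo, 27, 17, 36), (Ada, Echo, 28, 15, 35), (Ada, Echo, 28, 17, 36), (Pat, Delta, 19, 6, 1), (Pat, Echo, 19, 6, 1), (Pat, Vega, 19, 6, 1), (Sam, Alpha, 18, 33, 19), (Sam, Alpha, 7, 33, 19), (Sam, Gamma, 18, 33, 19), (Sam, Gamma, 7, 33, 19), (Sam, Helix, 18, 33, 19), (Sam, Helix, 7, 33, 19)}
Selection price > 15: {(Ada, Echo, 27, 15, 35), (Ada, Echo, 27, 17, 36), (Ada, Echo, 28, 15, 35), (Ada, Echo, 28, 17, 36), (Pat, Delta, 19, 6, 1), (Pat, Echo, 19, 6, 1), (Pat, Vega, 19, 6, 1), (Sam, Alpha, 18, 33, 19), (Sam, Gamma, 18, 33, 19), (Sam, Helix, 18, 33, 19)}
Selection price ≤ 18: {(Sam, Alpha, 18, 33, 19), (Sam, Gamma, 18, 33, 19), (Sam, Helix, 18, 33, 19)}
Projecting to cname, pname: {(Sam, Alpha), (Sam, Gamma), (Sam, Helix)}
Difference: {(Sam, Alpha), (Sam, Gamma), (Sam, Helix)} with {(Dee, Nova), (Eve, Omega), (Hal, Omega), (Sam, Gamma), (Tai, Orion), (Tai, Zephyr), (Xia, Delta), (Zed, Orion)} → {(Sam, Alpha), (Sam, Helix)}
Projecting to pname, cname: {(Alpha, Sam), (Helix, Sam)}

{(Alpha, Sam), (Helix, Sam)}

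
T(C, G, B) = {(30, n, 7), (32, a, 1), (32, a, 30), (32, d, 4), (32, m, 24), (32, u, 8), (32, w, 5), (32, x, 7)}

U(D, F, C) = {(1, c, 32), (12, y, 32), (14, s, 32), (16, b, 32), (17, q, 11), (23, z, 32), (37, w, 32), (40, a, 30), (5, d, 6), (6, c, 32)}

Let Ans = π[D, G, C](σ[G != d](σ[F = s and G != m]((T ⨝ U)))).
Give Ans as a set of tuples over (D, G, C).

{(14, a, 32), (14, u, 32), (14, w, 32), (14, x, 32)}

T ⋈ U (natural join on C): {(30, n, 7, 40, a), (32, a, 1, 1, c), (32, a, 1, 12, y), (32, a, 1, 14, s), (32, a, 1, 16, b), (32, a, 1, 23, z), (32, a, 1, 37, w), (32, a, 1, 6, c), (32, a, 30, 1, c), (32, a, 30, 12, y), (32, a, 30, 14, s), (32, a, 30, 16, b), (32, a, 30, 23, z), (32, a, 30, 37, w), (32, a, 30, 6, c), (32, d, 4, 1, c), (32, d, 4, 12, y), (32, d, 4, 14, s), (32, d, 4, 16, b), (32, d, 4, 23, z), (32, d, 4, 37, w), (32, d, 4, 6, c), (32, m, 24, 1, c), (32, m, 24, 12, y), (32, m, 24, 14, s), (32, m, 24, 16, b), (32, m, 24, 23, z), (32, m, 24, 37, w), (32, m, 24, 6, c), (32, u, 8, 1, c), (32, u, 8, 12, y), (32, u, 8, 14, s), (32, u, 8, 16, b), (32, u, 8, 23, z), (32, u, 8, 37, w), (32, u, 8, 6, c), (32, w, 5, 1, c), (32, w, 5, 12, y), (32, w, 5, 14, s), (32, w, 5, 16, b), (32, w, 5, 23, z), (32, w, 5, 37, w), (32, w, 5, 6, c), (32, x, 7, 1, c), (32, x, 7, 12, y), (32, x, 7, 14, s), (32, x, 7, 16, b), (32, x, 7, 23, z), (32, x, 7, 37, w), (32, x, 7, 6, c)}
Selection F = s and G != m: {(32, a, 1, 14, s), (32, a, 30, 14, s), (32, d, 4, 14, s), (32, u, 8, 14, s), (32, w, 5, 14, s), (32, x, 7, 14, s)}
Selection G != d: {(32, a, 1, 14, s), (32, a, 30, 14, s), (32, u, 8, 14, s), (32, w, 5, 14, s), (32, x, 7, 14, s)}
π_{D, G, C} gives {(14, a, 32), (14, u, 32), (14, w, 32), (14, x, 32)} (1 duplicate(s) eliminated).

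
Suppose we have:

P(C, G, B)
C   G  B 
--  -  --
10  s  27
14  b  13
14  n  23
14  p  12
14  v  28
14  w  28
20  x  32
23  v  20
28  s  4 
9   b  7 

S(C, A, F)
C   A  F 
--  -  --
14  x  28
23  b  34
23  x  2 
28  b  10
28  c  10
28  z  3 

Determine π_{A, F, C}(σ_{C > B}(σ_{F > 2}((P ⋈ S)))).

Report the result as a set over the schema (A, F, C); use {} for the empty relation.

Natural join on C: {(14, b, 13, x, 28), (14, n, 23, x, 28), (14, p, 12, x, 28), (14, v, 28, x, 28), (14, w, 28, x, 28), (23, v, 20, b, 34), (23, v, 20, x, 2), (28, s, 4, b, 10), (28, s, 4, c, 10), (28, s, 4, z, 3)}
σ[F > 2]: keep tuples satisfying F > 2 → {(14, b, 13, x, 28), (14, n, 23, x, 28), (14, p, 12, x, 28), (14, v, 28, x, 28), (14, w, 28, x, 28), (23, v, 20, b, 34), (28, s, 4, b, 10), (28, s, 4, c, 10), (28, s, 4, z, 3)}
σ[C > B]: keep tuples satisfying C > B → {(14, b, 13, x, 28), (14, p, 12, x, 28), (23, v, 20, b, 34), (28, s, 4, b, 10), (28, s, 4, c, 10), (28, s, 4, z, 3)}
Keep only column(s) A, F, C (1 duplicate(s) eliminated): {(b, 10, 28), (b, 34, 23), (c, 10, 28), (x, 28, 14), (z, 3, 28)}

{(b, 10, 28), (b, 34, 23), (c, 10, 28), (x, 28, 14), (z, 3, 28)}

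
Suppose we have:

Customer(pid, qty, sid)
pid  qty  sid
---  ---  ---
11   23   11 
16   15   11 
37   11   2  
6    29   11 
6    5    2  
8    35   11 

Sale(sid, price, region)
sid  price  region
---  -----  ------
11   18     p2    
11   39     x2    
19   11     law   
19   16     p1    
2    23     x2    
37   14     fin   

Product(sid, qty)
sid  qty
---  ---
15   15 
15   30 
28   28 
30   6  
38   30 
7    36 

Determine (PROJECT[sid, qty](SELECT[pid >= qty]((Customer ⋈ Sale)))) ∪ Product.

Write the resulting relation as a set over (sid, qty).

Customer ⋈ Sale (natural join on sid): {(11, 23, 11, 18, p2), (11, 23, 11, 39, x2), (16, 15, 11, 18, p2), (16, 15, 11, 39, x2), (37, 11, 2, 23, x2), (6, 29, 11, 18, p2), (6, 29, 11, 39, x2), (6, 5, 2, 23, x2), (8, 35, 11, 18, p2), (8, 35, 11, 39, x2)}
Filtering on pid >= qty leaves {(16, 15, 11, 18, p2), (16, 15, 11, 39, x2), (37, 11, 2, 23, x2), (6, 5, 2, 23, x2)}.
Projecting to sid, qty (1 duplicate(s) eliminated): {(11, 15), (2, 11), (2, 5)}
Taking the union: {(11, 15), (15, 15), (15, 30), (2, 11), (2, 5), (28, 28), (30, 6), (38, 30), (7, 36)}

{(11, 15), (15, 15), (15, 30), (2, 11), (2, 5), (28, 28), (30, 6), (38, 30), (7, 36)}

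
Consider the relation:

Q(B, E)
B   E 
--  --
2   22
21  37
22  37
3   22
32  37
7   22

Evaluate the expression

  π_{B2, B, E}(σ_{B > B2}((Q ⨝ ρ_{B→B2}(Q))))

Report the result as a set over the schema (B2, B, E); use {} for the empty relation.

{(2, 3, 22), (2, 7, 22), (21, 22, 37), (21, 32, 37), (22, 32, 37), (3, 7, 22)}

ρ[B→B2]: schema becomes (B2, E); tuples unchanged.
Natural join on E: {(2, 22, 2), (2, 22, 3), (2, 22, 7), (21, 37, 21), (21, 37, 22), (21, 37, 32), (22, 37, 21), (22, 37, 22), (22, 37, 32), (3, 22, 2), (3, 22, 3), (3, 22, 7), (32, 37, 21), (32, 37, 22), (32, 37, 32), (7, 22, 2), (7, 22, 3), (7, 22, 7)}
σ[B > B2]: keep tuples satisfying B > B2 → {(22, 37, 21), (3, 22, 2), (32, 37, 21), (32, 37, 22), (7, 22, 2), (7, 22, 3)}
Keep only column(s) B2, B, E: {(2, 3, 22), (2, 7, 22), (21, 22, 37), (21, 32, 37), (22, 32, 37), (3, 7, 22)}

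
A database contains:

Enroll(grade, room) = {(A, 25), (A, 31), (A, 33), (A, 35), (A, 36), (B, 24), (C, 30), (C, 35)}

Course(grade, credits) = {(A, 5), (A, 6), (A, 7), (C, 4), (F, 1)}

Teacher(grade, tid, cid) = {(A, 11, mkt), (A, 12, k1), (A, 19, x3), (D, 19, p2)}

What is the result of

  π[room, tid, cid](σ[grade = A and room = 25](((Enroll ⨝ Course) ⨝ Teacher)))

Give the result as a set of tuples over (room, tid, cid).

{(25, 11, mkt), (25, 12, k1), (25, 19, x3)}

Enroll ⋈ Course (natural join on grade): {(A, 25, 5), (A, 25, 6), (A, 25, 7), (A, 31, 5), (A, 31, 6), (A, 31, 7), (A, 33, 5), (A, 33, 6), (A, 33, 7), (A, 35, 5), (A, 35, 6), (A, 35, 7), (A, 36, 5), (A, 36, 6), (A, 36, 7), (C, 30, 4), (C, 35, 4)}
(Enroll ⨝ Course) ⋈ Teacher (natural join on grade): {(A, 25, 5, 11, mkt), (A, 25, 5, 12, k1), (A, 25, 5, 19, x3), (A, 25, 6, 11, mkt), (A, 25, 6, 12, k1), (A, 25, 6, 19, x3), (A, 25, 7, 11, mkt), (A, 25, 7, 12, k1), (A, 25, 7, 19, x3), (A, 31, 5, 11, mkt), (A, 31, 5, 12, k1), (A, 31, 5, 19, x3), (A, 31, 6, 11, mkt), (A, 31, 6, 12, k1), (A, 31, 6, 19, x3), (A, 31, 7, 11, mkt), (A, 31, 7, 12, k1), (A, 31, 7, 19, x3), (A, 33, 5, 11, mkt), (A, 33, 5, 12, k1), (A, 33, 5, 19, x3), (A, 33, 6, 11, mkt), (A, 33, 6, 12, k1), (A, 33, 6, 19, x3), (A, 33, 7, 11, mkt), (A, 33, 7, 12, k1), (A, 33, 7, 19, x3), (A, 35, 5, 11, mkt), (A, 35, 5, 12, k1), (A, 35, 5, 19, x3), (A, 35, 6, 11, mkt), (A, 35, 6, 12, k1), (A, 35, 6, 19, x3), (A, 35, 7, 11, mkt), (A, 35, 7, 12, k1), (A, 35, 7, 19, x3), (A, 36, 5, 11, mkt), (A, 36, 5, 12, k1), (A, 36, 5, 19, x3), (A, 36, 6, 11, mkt), (A, 36, 6, 12, k1), (A, 36, 6, 19, x3), (A, 36, 7, 11, mkt), (A, 36, 7, 12, k1), (A, 36, 7, 19, x3)}
σ[grade = A and room = 25]: keep tuples satisfying grade = A and room = 25 → {(A, 25, 5, 11, mkt), (A, 25, 5, 12, k1), (A, 25, 5, 19, x3), (A, 25, 6, 11, mkt), (A, 25, 6, 12, k1), (A, 25, 6, 19, x3), (A, 25, 7, 11, mkt), (A, 25, 7, 12, k1), (A, 25, 7, 19, x3)}
Keep only column(s) room, tid, cid (6 duplicate(s) eliminated): {(25, 11, mkt), (25, 12, k1), (25, 19, x3)}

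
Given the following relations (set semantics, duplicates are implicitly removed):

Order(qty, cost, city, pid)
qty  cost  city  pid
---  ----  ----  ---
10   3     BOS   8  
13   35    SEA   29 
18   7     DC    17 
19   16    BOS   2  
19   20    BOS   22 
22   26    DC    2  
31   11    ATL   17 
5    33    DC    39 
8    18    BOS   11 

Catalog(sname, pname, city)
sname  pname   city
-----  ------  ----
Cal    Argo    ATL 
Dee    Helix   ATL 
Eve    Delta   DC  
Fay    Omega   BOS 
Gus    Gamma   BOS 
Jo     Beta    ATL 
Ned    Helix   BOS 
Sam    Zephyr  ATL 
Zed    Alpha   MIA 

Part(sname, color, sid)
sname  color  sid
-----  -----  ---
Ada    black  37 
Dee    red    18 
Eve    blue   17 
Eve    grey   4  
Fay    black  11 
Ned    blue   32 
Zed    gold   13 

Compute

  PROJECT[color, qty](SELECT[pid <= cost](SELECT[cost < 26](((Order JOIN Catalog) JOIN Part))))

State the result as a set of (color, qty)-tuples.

Natural join on city: {(10, 3, BOS, 8, Fay, Omega), (10, 3, BOS, 8, Gus, Gamma), (10, 3, BOS, 8, Ned, Helix), (18, 7, DC, 17, Eve, Delta), (19, 16, BOS, 2, Fay, Omega), (19, 16, BOS, 2, Gus, Gamma), (19, 16, BOS, 2, Ned, Helix), (19, 20, BOS, 22, Fay, Omega), (19, 20, BOS, 22, Gus, Gamma), (19, 20, BOS, 22, Ned, Helix), (22, 26, DC, 2, Eve, Delta), (31, 11, ATL, 17, Cal, Argo), (31, 11, ATL, 17, Dee, Helix), (31, 11, ATL, 17, Jo, Beta), (31, 11, ATL, 17, Sam, Zephyr), (5, 33, DC, 39, Eve, Delta), (8, 18, BOS, 11, Fay, Omega), (8, 18, BOS, 11, Gus, Gamma), (8, 18, BOS, 11, Ned, Helix)}
Natural join on sname: {(10, 3, BOS, 8, Fay, Omega, black, 11), (10, 3, BOS, 8, Ned, Helix, blue, 32), (18, 7, DC, 17, Eve, Delta, blue, 17), (18, 7, DC, 17, Eve, Delta, grey, 4), (19, 16, BOS, 2, Fay, Omega, black, 11), (19, 16, BOS, 2, Ned, Helix, blue, 32), (19, 20, BOS, 22, Fay, Omega, black, 11), (19, 20, BOS, 22, Ned, Helix, blue, 32), (22, 26, DC, 2, Eve, Delta, blue, 17), (22, 26, DC, 2, Eve, Delta, grey, 4), (31, 11, ATL, 17, Dee, Helix, red, 18), (5, 33, DC, 39, Eve, Delta, blue, 17), (5, 33, DC, 39, Eve, Delta, grey, 4), (8, 18, BOS, 11, Fay, Omega, black, 11), (8, 18, BOS, 11, Ned, Helix, blue, 32)}
Filtering on cost < 26 leaves {(10, 3, BOS, 8, Fay, Omega, black, 11), (10, 3, BOS, 8, Ned, Helix, blue, 32), (18, 7, DC, 17, Eve, Delta, blue, 17), (18, 7, DC, 17, Eve, Delta, grey, 4), (19, 16, BOS, 2, Fay, Omega, black, 11), (19, 16, BOS, 2, Ned, Helix, blue, 32), (19, 20, BOS, 22, Fay, Omega, black, 11), (19, 20, BOS, 22, Ned, Helix, blue, 32), (31, 11, ATL, 17, Dee, Helix, red, 18), (8, 18, BOS, 11, Fay, Omega, black, 11), (8, 18, BOS, 11, Ned, Helix, blue, 32)}.
Filtering on pid <= cost leaves {(19, 16, BOS, 2, Fay, Omega, black, 11), (19, 16, BOS, 2, Ned, Helix, blue, 32), (8, 18, BOS, 11, Fay, Omega, black, 11), (8, 18, BOS, 11, Ned, Helix, blue, 32)}.
Keep only column(s) color, qty: {(black, 19), (black, 8), (blue, 19), (blue, 8)}

{(black, 19), (black, 8), (blue, 19), (blue, 8)}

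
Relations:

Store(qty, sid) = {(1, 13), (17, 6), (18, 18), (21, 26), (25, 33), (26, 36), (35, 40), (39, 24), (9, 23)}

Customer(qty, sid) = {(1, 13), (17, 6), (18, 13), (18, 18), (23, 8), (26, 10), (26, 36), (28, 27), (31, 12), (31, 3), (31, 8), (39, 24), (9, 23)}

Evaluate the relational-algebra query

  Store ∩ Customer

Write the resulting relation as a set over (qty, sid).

{(1, 13), (17, 6), (18, 18), (26, 36), (39, 24), (9, 23)}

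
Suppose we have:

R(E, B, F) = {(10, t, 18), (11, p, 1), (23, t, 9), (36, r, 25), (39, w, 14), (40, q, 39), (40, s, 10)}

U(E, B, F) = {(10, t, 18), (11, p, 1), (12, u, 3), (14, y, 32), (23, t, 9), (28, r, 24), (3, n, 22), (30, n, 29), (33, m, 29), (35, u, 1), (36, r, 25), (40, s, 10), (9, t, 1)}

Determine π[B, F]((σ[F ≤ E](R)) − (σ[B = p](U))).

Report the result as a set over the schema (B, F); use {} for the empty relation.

{(q, 39), (r, 25), (s, 10), (t, 9), (w, 14)}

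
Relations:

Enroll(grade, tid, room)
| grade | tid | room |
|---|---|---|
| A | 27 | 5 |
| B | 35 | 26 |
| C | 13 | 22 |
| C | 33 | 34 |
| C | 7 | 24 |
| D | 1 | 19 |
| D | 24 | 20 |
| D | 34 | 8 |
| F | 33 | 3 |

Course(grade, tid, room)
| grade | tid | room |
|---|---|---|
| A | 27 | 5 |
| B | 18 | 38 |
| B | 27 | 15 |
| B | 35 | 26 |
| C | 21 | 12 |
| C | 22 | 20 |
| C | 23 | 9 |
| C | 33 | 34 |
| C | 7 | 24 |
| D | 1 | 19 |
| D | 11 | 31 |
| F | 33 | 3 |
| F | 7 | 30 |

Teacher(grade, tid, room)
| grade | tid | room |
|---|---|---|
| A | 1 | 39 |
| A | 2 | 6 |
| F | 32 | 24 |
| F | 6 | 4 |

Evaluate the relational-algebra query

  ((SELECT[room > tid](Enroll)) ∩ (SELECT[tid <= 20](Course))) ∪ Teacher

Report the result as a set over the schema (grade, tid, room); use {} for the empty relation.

Apply σ_{room > tid}; surviving tuples: {(C, 13, 22), (C, 33, 34), (C, 7, 24), (D, 1, 19)}
Apply σ_{tid <= 20}; surviving tuples: {(B, 18, 38), (C, 7, 24), (D, 1, 19), (D, 11, 31), (F, 7, 30)}
Taking the intersection: {(C, 7, 24), (D, 1, 19)}
Taking the union: {(A, 1, 39), (A, 2, 6), (C, 7, 24), (D, 1, 19), (F, 32, 24), (F, 6, 4)}

{(A, 1, 39), (A, 2, 6), (C, 7, 24), (D, 1, 19), (F, 32, 24), (F, 6, 4)}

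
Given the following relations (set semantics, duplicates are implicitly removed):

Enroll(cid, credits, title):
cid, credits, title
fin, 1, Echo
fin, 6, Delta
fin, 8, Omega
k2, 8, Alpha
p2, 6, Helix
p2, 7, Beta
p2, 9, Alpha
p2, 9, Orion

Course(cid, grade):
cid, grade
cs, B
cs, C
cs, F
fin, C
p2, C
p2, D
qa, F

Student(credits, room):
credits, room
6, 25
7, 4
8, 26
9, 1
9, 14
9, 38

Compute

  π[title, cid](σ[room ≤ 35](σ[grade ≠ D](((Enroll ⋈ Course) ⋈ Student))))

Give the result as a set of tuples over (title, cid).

Enroll ⋈ Course (natural join on cid): {(fin, 1, Echo, C), (fin, 6, Delta, C), (fin, 8, Omega, C), (p2, 6, Helix, C), (p2, 6, Helix, D), (p2, 7, Beta, C), (p2, 7, Beta, D), (p2, 9, Alpha, C), (p2, 9, Alpha, D), (p2, 9, Orion, C), (p2, 9, Orion, D)}
(Enroll ⋈ Course) ⋈ Student (natural join on credits): {(fin, 6, Delta, C, 25), (fin, 8, Omega, C, 26), (p2, 6, Helix, C, 25), (p2, 6, Helix, D, 25), (p2, 7, Beta, C, 4), (p2, 7, Beta, D, 4), (p2, 9, Alpha, C, 1), (p2, 9, Alpha, C, 14), (p2, 9, Alpha, C, 38), (p2, 9, Alpha, D, 1), (p2, 9, Alpha, D, 14), (p2, 9, Alpha, D, 38), (p2, 9, Orion, C, 1), (p2, 9, Orion, C, 14), (p2, 9, Orion, C, 38), (p2, 9, Orion, D, 1), (p2, 9, Orion, D, 14), (p2, 9, Orion, D, 38)}
σ[grade ≠ D]: keep tuples satisfying grade ≠ D → {(fin, 6, Delta, C, 25), (fin, 8, Omega, C, 26), (p2, 6, Helix, C, 25), (p2, 7, Beta, C, 4), (p2, 9, Alpha, C, 1), (p2, 9, Alpha, C, 14), (p2, 9, Alpha, C, 38), (p2, 9, Orion, C, 1), (p2, 9, Orion, C, 14), (p2, 9, Orion, C, 38)}
σ[room ≤ 35]: keep tuples satisfying room ≤ 35 → {(fin, 6, Delta, C, 25), (fin, 8, Omega, C, 26), (p2, 6, Helix, C, 25), (p2, 7, Beta, C, 4), (p2, 9, Alpha, C, 1), (p2, 9, Alpha, C, 14), (p2, 9, Orion, C, 1), (p2, 9, Orion, C, 14)}
π_{title, cid} gives {(Alpha, p2), (Beta, p2), (Delta, fin), (Helix, p2), (Omega, fin), (Orion, p2)} (2 duplicate(s) eliminated).

{(Alpha, p2), (Beta, p2), (Delta, fin), (Helix, p2), (Omega, fin), (Orion, p2)}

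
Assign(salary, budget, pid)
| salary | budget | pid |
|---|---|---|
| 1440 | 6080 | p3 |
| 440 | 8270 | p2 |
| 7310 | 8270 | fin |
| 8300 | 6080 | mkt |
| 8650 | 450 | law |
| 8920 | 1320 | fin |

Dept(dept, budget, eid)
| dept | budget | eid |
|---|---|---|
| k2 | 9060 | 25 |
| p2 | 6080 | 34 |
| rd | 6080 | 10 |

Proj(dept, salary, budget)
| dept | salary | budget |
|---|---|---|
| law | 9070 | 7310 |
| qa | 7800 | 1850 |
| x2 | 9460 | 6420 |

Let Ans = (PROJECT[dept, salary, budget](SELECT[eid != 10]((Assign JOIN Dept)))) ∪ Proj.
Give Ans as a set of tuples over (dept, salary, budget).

{(law, 9070, 7310), (p2, 1440, 6080), (p2, 8300, 6080), (qa, 7800, 1850), (x2, 9460, 6420)}

Natural join on budget: {(1440, 6080, p3, p2, 34), (1440, 6080, p3, rd, 10), (8300, 6080, mkt, p2, 34), (8300, 6080, mkt, rd, 10)}
Selection eid != 10: {(1440, 6080, p3, p2, 34), (8300, 6080, mkt, p2, 34)}
π[dept, salary, budget]: project onto (dept, salary, budget) → {(p2, 1440, 6080), (p2, 8300, 6080)}
Set union of the two operands is {(law, 9070, 7310), (p2, 1440, 6080), (p2, 8300, 6080), (qa, 7800, 1850), (x2, 9460, 6420)}.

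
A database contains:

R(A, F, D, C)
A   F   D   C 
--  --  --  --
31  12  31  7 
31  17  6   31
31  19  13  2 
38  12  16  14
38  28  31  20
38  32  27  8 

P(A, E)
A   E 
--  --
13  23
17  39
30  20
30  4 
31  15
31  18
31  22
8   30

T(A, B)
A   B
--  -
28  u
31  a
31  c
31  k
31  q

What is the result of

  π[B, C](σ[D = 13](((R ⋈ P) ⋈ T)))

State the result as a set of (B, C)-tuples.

R ⋈ P (natural join on A): {(31, 12, 31, 7, 15), (31, 12, 31, 7, 18), (31, 12, 31, 7, 22), (31, 17, 6, 31, 15), (31, 17, 6, 31, 18), (31, 17, 6, 31, 22), (31, 19, 13, 2, 15), (31, 19, 13, 2, 18), (31, 19, 13, 2, 22)}
(R ⋈ P) ⋈ T (natural join on A): {(31, 12, 31, 7, 15, a), (31, 12, 31, 7, 15, c), (31, 12, 31, 7, 15, k), (31, 12, 31, 7, 15, q), (31, 12, 31, 7, 18, a), (31, 12, 31, 7, 18, c), (31, 12, 31, 7, 18, k), (31, 12, 31, 7, 18, q), (31, 12, 31, 7, 22, a), (31, 12, 31, 7, 22, c), (31, 12, 31, 7, 22, k), (31, 12, 31, 7, 22, q), (31, 17, 6, 31, 15, a), (31, 17, 6, 31, 15, c), (31, 17, 6, 31, 15, k), (31, 17, 6, 31, 15, q), (31, 17, 6, 31, 18, a), (31, 17, 6, 31, 18, c), (31, 17, 6, 31, 18, k), (31, 17, 6, 31, 18, q), (31, 17, 6, 31, 22, a), (31, 17, 6, 31, 22, c), (31, 17, 6, 31, 22, k), (31, 17, 6, 31, 22, q), (31, 19, 13, 2, 15, a), (31, 19, 13, 2, 15, c), (31, 19, 13, 2, 15, k), (31, 19, 13, 2, 15, q), (31, 19, 13, 2, 18, a), (31, 19, 13, 2, 18, c), (31, 19, 13, 2, 18, k), (31, 19, 13, 2, 18, q), (31, 19, 13, 2, 22, a), (31, 19, 13, 2, 22, c), (31, 19, 13, 2, 22, k), (31, 19, 13, 2, 22, q)}
Apply σ_{D = 13}; surviving tuples: {(31, 19, 13, 2, 15, a), (31, 19, 13, 2, 15, c), (31, 19, 13, 2, 15, k), (31, 19, 13, 2, 15, q), (31, 19, 13, 2, 18, a), (31, 19, 13, 2, 18, c), (31, 19, 13, 2, 18, k), (31, 19, 13, 2, 18, q), (31, 19, 13, 2, 22, a), (31, 19, 13, 2, 22, c), (31, 19, 13, 2, 22, k), (31, 19, 13, 2, 22, q)}
π_{B, C} gives {(a, 2), (c, 2), (k, 2), (q, 2)} (8 duplicate(s) eliminated).

{(a, 2), (c, 2), (k, 2), (q, 2)}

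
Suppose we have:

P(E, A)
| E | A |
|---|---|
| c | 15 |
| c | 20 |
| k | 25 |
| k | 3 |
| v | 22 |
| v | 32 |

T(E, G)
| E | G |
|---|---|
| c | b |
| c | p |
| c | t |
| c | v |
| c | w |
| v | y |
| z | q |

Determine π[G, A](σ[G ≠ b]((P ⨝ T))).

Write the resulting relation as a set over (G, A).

{(p, 15), (p, 20), (t, 15), (t, 20), (v, 15), (v, 20), (w, 15), (w, 20), (y, 22), (y, 32)}

Joining P and T on E yields {(c, 15, b), (c, 15, p), (c, 15, t), (c, 15, v), (c, 15, w), (c, 20, b), (c, 20, p), (c, 20, t), (c, 20, v), (c, 20, w), (v, 22, y), (v, 32, y)}.
Filtering on G ≠ b leaves {(c, 15, p), (c, 15, t), (c, 15, v), (c, 15, w), (c, 20, p), (c, 20, t), (c, 20, v), (c, 20, w), (v, 22, y), (v, 32, y)}.
π_{G, A} gives {(p, 15), (p, 20), (t, 15), (t, 20), (v, 15), (v, 20), (w, 15), (w, 20), (y, 22), (y, 32)}.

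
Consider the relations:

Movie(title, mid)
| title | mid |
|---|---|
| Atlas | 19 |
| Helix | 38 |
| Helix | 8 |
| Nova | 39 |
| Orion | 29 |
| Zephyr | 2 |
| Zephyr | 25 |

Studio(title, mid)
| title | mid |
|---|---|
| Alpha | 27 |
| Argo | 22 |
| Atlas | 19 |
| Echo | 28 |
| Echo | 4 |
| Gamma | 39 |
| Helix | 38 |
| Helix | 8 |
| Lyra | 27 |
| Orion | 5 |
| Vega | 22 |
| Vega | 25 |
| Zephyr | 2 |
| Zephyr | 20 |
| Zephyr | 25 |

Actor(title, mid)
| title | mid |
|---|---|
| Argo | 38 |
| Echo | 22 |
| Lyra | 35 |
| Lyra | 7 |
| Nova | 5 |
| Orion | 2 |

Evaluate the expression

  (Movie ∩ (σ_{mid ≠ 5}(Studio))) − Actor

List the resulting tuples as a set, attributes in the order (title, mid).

{(Atlas, 19), (Helix, 38), (Helix, 8), (Zephyr, 2), (Zephyr, 25)}

σ[mid ≠ 5]: keep tuples satisfying mid ≠ 5 → {(Alpha, 27), (Argo, 22), (Atlas, 19), (Echo, 28), (Echo, 4), (Gamma, 39), (Helix, 38), (Helix, 8), (Lyra, 27), (Vega, 22), (Vega, 25), (Zephyr, 2), (Zephyr, 20), (Zephyr, 25)}
Intersection: {(Atlas, 19), (Helix, 38), (Helix, 8), (Nova, 39), (Orion, 29), (Zephyr, 2), (Zephyr, 25)} with {(Alpha, 27), (Argo, 22), (Atlas, 19), (Echo, 28), (Echo, 4), (Gamma, 39), (Helix, 38), (Helix, 8), (Lyra, 27), (Vega, 22), (Vega, 25), (Zephyr, 2), (Zephyr, 20), (Zephyr, 25)} → {(Atlas, 19), (Helix, 38), (Helix, 8), (Zephyr, 2), (Zephyr, 25)}
Difference: {(Atlas, 19), (Helix, 38), (Helix, 8), (Zephyr, 2), (Zephyr, 25)} with {(Argo, 38), (Echo, 22), (Lyra, 35), (Lyra, 7), (Nova, 5), (Orion, 2)} → {(Atlas, 19), (Helix, 38), (Helix, 8), (Zephyr, 2), (Zephyr, 25)}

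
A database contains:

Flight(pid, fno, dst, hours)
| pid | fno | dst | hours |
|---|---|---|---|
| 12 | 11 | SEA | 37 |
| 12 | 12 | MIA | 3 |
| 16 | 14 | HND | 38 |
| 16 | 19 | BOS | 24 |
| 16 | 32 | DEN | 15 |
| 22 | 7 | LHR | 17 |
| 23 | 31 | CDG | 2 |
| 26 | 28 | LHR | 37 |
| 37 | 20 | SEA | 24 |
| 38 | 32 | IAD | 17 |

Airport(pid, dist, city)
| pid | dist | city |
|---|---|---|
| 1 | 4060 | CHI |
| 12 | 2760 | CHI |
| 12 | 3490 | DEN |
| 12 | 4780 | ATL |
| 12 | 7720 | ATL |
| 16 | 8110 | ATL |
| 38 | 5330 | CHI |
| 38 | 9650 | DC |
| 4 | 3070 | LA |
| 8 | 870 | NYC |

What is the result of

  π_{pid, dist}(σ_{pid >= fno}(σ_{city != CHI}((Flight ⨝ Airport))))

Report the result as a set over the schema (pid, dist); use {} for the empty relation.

{(12, 3490), (12, 4780), (12, 7720), (16, 8110), (38, 9650)}

Flight ⋈ Airport (natural join on pid): {(12, 11, SEA, 37, 2760, CHI), (12, 11, SEA, 37, 3490, DEN), (12, 11, SEA, 37, 4780, ATL), (12, 11, SEA, 37, 7720, ATL), (12, 12, MIA, 3, 2760, CHI), (12, 12, MIA, 3, 3490, DEN), (12, 12, MIA, 3, 4780, ATL), (12, 12, MIA, 3, 7720, ATL), (16, 14, HND, 38, 8110, ATL), (16, 19, BOS, 24, 8110, ATL), (16, 32, DEN, 15, 8110, ATL), (38, 32, IAD, 17, 5330, CHI), (38, 32, IAD, 17, 9650, DC)}
Filtering on city != CHI leaves {(12, 11, SEA, 37, 3490, DEN), (12, 11, SEA, 37, 4780, ATL), (12, 11, SEA, 37, 7720, ATL), (12, 12, MIA, 3, 3490, DEN), (12, 12, MIA, 3, 4780, ATL), (12, 12, MIA, 3, 7720, ATL), (16, 14, HND, 38, 8110, ATL), (16, 19, BOS, 24, 8110, ATL), (16, 32, DEN, 15, 8110, ATL), (38, 32, IAD, 17, 9650, DC)}.
Filtering on pid >= fno leaves {(12, 11, SEA, 37, 3490, DEN), (12, 11, SEA, 37, 4780, ATL), (12, 11, SEA, 37, 7720, ATL), (12, 12, MIA, 3, 3490, DEN), (12, 12, MIA, 3, 4780, ATL), (12, 12, MIA, 3, 7720, ATL), (16, 14, HND, 38, 8110, ATL), (38, 32, IAD, 17, 9650, DC)}.
Keep only column(s) pid, dist (3 duplicate(s) eliminated): {(12, 3490), (12, 4780), (12, 7720), (16, 8110), (38, 9650)}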